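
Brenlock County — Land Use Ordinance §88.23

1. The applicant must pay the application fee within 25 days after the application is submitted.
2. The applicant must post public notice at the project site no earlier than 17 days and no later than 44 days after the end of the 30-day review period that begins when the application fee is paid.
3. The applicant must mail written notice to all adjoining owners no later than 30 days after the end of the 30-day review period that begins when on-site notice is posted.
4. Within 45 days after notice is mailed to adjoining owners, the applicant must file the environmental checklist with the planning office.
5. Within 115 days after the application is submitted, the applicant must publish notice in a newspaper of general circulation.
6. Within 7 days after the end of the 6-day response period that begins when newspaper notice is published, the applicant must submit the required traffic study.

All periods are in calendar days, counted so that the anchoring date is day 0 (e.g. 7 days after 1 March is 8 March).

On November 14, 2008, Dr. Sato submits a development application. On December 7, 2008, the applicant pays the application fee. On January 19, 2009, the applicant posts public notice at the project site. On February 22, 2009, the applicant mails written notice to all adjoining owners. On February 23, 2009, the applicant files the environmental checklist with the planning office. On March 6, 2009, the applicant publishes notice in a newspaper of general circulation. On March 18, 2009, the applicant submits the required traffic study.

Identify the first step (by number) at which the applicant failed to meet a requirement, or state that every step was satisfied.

Step 2

(1) due by November 14, 2008 + 25 days = December 9, 2008; done December 7, 2008 — timely.
(2) the permitted window runs from January 6, 2009 + 17 = January 23, 2009 to January 6, 2009 + 44 = February 19, 2009; done January 19, 2009 — 4 days before the window opened.
Later steps need not be reached.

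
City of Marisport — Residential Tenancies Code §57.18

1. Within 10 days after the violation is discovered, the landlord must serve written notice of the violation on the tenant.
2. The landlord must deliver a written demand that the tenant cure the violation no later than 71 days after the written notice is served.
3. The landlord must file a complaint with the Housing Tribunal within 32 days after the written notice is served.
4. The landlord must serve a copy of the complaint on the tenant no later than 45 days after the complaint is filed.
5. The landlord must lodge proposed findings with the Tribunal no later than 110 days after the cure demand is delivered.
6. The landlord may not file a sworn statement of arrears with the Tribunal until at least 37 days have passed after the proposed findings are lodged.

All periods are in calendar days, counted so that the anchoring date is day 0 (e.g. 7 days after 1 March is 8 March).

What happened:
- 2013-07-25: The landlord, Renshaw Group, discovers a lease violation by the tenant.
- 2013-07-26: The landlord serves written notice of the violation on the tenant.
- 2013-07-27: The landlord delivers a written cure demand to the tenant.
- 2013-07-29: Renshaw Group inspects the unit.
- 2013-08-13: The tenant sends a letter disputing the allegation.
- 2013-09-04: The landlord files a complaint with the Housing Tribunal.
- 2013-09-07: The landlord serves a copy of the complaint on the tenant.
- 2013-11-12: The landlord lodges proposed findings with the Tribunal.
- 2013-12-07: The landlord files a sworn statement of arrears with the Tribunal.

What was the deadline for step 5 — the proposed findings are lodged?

Step 5 runs from 2013-07-27, when the cure demand is delivered. 110 days after 2013-07-27 is 2013-11-14.

2013-11-14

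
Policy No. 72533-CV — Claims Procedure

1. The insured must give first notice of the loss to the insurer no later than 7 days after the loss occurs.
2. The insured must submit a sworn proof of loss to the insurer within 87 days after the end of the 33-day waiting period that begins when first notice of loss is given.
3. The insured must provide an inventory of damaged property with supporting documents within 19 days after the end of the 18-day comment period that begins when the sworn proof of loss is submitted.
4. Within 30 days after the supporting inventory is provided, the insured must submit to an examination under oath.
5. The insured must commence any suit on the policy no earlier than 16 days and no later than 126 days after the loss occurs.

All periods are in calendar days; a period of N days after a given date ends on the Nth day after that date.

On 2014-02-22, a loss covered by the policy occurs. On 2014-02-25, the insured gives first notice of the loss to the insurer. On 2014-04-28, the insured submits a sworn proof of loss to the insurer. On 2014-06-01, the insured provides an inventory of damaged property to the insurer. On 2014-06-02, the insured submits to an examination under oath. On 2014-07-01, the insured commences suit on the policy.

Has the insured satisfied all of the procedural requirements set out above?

No

Step 1 — counting 7 days from 2014-02-22 (when the loss occurs) gives a deadline of 2014-03-01; 2014-02-25 is within that limit.
Step 2 — counting 87 days from 2014-03-30 (end of the 33-day waiting period, which began when first notice of loss is given on 2014-02-25) gives a deadline of 2014-06-25; completed 2014-04-28, before the deadline.
Step 3 — counting 19 days from 2014-05-16 (end of the 18-day comment period, which began when the sworn proof of loss is submitted on 2014-04-28) gives a deadline of 2014-06-04; done 2014-06-01 — timely.
Step 4 — counting 30 days from 2014-06-01 (when the supporting inventory is provided) gives a deadline of 2014-07-01; completed 2014-06-02, before the deadline.
Step 5 — 16 and 126 days from 2014-02-22 (when the loss occurs) are 2014-03-10 and 2014-06-28 respectively; 2014-07-01 is 3 days past the end of the window.
The analysis stops there.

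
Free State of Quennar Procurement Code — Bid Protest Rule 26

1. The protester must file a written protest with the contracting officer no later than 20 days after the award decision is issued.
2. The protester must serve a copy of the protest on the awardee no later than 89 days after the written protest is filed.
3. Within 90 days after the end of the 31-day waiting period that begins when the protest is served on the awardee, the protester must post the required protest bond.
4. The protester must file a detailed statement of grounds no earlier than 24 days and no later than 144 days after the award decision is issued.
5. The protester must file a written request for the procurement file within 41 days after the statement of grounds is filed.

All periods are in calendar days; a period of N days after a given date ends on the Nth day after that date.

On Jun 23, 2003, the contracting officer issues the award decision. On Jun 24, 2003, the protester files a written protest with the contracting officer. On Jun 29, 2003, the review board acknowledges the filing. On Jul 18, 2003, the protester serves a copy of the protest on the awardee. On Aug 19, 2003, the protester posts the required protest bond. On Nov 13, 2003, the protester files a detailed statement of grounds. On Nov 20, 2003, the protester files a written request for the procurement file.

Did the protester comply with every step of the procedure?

Step 1: 20 days after Jun 23, 2003 (when the award decision is issued) is Jul 13, 2003; completed Jun 24, 2003, before the deadline.
Step 2: 89 days after Jun 24, 2003 (when the written protest is filed) is Sep 21, 2003; Jul 18, 2003 is within that limit.
Step 3: 90 days after Aug 18, 2003 (end of the 31-day waiting period, which began when the protest is served on the awardee on Jul 18, 2003) is Nov 16, 2003; Aug 19, 2003 is within that limit.
Step 4: the window is 24–144 days after Jun 23, 2003 (when the award decision is issued), so Jul 17, 2003 through Nov 14, 2003; done Nov 13, 2003, which is between those dates.
Step 5: 41 days after Nov 13, 2003 (when the statement of grounds is filed) is Dec 24, 2003; done Nov 20, 2003 — timely.

Yes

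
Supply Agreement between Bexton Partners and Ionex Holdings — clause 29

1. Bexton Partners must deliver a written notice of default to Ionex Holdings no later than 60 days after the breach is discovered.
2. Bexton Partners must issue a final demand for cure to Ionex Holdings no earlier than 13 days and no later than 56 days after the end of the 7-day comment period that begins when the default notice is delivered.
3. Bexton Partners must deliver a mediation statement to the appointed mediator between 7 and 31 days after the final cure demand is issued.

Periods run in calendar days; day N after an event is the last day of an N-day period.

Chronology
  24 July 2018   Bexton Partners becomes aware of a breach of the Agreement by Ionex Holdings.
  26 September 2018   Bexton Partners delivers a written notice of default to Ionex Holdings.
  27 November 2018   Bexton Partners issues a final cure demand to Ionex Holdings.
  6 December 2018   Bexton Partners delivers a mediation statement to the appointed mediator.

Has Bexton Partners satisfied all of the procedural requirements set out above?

Step 1: 60 days after 24 July 2018 (when the breach is discovered) is 22 September 2018; not done until 26 September 2018, 4 days after the deadline.

No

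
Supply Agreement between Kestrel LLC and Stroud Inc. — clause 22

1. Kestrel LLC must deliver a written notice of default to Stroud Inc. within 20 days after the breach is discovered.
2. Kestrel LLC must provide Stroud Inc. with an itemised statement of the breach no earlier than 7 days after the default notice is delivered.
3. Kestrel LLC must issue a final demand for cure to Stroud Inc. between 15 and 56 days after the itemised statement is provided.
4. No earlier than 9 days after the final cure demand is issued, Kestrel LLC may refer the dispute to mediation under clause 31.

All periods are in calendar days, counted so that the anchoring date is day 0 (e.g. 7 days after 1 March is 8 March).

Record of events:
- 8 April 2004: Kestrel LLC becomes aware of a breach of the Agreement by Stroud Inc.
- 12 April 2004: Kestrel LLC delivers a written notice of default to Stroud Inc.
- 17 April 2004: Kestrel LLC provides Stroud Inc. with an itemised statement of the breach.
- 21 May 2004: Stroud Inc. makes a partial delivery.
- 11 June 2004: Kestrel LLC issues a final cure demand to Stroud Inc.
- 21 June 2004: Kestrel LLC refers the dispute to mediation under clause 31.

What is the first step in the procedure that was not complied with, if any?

Step 2

Step 1 — counting 20 days from 8 April 2004 (when the breach is discovered) gives a deadline of 28 April 2004; done 12 April 2004 — timely.
Step 2 — must wait 7 days from 12 April 2004 (when the default notice is delivered), so not before 19 April 2004; done 17 April 2004 — 2 days too early.
That is the first point of non-compliance.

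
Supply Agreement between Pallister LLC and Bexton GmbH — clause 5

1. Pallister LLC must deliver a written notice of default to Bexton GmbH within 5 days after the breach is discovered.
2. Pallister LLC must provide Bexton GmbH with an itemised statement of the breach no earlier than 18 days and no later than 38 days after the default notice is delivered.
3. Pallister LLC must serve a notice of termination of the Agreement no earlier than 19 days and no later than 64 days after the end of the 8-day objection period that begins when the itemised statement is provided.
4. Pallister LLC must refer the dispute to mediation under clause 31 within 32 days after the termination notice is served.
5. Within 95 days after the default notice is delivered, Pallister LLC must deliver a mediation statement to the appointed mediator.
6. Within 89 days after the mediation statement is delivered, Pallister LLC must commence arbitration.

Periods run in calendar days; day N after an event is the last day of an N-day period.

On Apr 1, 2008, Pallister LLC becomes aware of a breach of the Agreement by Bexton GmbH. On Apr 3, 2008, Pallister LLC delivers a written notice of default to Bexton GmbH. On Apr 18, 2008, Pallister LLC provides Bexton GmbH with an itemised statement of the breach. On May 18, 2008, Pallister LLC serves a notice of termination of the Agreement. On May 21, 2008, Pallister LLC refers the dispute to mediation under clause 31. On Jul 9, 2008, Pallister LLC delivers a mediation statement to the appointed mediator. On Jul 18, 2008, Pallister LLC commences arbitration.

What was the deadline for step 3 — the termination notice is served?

Jun 29, 2008

The itemised statement is provided on Apr 18, 2008; the 8-day objection period therefore ends Apr 26, 2008, and step 3 runs from that date. The window is 19–64 days after Apr 26, 2008; it closes on Jun 29, 2008.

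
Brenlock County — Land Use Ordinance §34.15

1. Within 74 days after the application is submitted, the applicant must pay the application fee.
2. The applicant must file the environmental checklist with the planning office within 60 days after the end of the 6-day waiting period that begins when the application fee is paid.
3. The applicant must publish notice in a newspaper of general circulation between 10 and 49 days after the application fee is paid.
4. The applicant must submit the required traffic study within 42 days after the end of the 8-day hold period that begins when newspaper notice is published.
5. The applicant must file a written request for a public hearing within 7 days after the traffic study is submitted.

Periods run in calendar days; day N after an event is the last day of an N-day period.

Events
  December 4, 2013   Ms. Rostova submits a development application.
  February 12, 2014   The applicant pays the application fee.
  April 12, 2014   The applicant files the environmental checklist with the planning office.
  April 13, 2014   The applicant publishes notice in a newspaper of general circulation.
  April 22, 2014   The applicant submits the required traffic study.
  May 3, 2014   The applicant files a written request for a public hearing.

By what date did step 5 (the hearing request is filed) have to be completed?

April 29, 2014

Step 5 runs from April 22, 2014, when the traffic study is submitted. 7 days after April 22, 2014 is April 29, 2014.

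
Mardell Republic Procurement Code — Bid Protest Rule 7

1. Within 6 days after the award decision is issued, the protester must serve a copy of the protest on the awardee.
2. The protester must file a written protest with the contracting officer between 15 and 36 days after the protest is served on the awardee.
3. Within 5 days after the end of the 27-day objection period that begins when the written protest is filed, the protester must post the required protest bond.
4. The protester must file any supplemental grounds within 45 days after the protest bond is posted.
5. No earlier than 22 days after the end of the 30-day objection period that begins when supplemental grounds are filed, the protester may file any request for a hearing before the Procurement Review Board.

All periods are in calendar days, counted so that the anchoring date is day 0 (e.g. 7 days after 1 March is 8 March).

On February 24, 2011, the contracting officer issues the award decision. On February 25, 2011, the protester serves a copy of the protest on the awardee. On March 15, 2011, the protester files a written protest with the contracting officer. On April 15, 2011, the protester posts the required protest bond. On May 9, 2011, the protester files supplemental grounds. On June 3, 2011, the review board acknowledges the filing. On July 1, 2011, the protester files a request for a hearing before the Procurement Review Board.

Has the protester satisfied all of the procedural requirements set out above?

Step 1 — counting 6 days from February 24, 2011 (when the award decision is issued) gives a deadline of March 2, 2011; completed February 25, 2011, before the deadline.
Step 2 — 15 and 36 days from February 25, 2011 (when the protest is served on the awardee) are March 12, 2011 and April 2, 2011 respectively; done March 15, 2011 — within the window.
Step 3 — counting 5 days from April 11, 2011 (end of the 27-day objection period, which began when the written protest is filed on March 15, 2011) gives a deadline of April 16, 2011; completed April 15, 2011, before the deadline.
Step 4 — counting 45 days from April 15, 2011 (when the protest bond is posted) gives a deadline of May 30, 2011; done May 9, 2011 — timely.
Step 5 — must wait 22 days from June 8, 2011 (end of the 30-day objection period, which began when supplemental grounds are filed on May 9, 2011), so not before June 30, 2011; done July 1, 2011, after the minimum wait.

Yes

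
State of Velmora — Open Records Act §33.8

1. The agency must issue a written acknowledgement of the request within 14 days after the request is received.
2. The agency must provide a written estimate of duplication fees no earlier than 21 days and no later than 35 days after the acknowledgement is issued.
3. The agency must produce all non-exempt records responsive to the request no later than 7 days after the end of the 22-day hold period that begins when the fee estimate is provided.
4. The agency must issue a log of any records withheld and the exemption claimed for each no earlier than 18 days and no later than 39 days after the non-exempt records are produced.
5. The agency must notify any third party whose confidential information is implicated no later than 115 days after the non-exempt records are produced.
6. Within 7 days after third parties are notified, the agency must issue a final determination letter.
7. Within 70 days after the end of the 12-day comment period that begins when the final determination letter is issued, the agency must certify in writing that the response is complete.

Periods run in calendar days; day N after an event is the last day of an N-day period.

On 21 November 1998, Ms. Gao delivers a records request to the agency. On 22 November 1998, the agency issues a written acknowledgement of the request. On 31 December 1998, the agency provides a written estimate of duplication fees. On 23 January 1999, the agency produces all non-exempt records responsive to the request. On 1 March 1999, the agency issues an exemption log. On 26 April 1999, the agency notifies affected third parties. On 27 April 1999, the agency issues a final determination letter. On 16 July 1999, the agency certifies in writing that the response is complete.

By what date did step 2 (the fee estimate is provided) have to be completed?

27 December 1998

Step 2 runs from 22 November 1998, when the acknowledgement is issued. The window is 21–35 days after 22 November 1998; it closes on 27 December 1998.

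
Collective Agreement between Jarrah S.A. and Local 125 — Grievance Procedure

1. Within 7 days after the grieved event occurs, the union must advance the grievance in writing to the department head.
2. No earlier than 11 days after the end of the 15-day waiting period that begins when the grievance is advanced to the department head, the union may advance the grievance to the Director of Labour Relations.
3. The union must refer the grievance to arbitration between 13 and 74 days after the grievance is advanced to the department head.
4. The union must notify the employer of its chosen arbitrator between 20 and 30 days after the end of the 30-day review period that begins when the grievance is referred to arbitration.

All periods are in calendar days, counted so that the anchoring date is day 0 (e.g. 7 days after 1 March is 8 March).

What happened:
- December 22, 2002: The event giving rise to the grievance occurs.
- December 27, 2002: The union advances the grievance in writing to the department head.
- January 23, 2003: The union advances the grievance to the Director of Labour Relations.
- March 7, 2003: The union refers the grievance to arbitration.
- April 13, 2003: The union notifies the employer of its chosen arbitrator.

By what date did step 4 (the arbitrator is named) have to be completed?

The grievance is referred to arbitration on March 7, 2003; the 30-day review period therefore ends April 6, 2003, and step 4 runs from that date. The window is 20–30 days after April 6, 2003; it closes on May 6, 2003.

May 6, 2003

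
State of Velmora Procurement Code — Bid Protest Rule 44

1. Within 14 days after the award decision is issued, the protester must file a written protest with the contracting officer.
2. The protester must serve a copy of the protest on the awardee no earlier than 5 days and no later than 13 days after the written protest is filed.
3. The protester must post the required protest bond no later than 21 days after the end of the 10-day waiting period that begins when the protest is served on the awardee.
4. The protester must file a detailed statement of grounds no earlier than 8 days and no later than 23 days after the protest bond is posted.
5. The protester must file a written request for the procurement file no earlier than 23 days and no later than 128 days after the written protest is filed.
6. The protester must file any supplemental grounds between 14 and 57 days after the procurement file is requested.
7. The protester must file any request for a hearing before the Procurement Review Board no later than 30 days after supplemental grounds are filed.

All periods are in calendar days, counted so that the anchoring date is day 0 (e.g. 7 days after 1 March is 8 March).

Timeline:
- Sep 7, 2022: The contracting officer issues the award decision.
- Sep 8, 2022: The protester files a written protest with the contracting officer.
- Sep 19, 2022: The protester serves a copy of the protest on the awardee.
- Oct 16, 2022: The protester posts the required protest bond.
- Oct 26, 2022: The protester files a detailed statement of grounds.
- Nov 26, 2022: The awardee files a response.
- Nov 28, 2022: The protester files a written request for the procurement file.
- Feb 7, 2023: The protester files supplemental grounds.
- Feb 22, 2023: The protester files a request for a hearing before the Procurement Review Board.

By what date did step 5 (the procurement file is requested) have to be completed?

Step 5 runs from Sep 8, 2022, when the written protest is filed. The window is 23–128 days after Sep 8, 2022; it closes on Jan 14, 2023.

Jan 14, 2023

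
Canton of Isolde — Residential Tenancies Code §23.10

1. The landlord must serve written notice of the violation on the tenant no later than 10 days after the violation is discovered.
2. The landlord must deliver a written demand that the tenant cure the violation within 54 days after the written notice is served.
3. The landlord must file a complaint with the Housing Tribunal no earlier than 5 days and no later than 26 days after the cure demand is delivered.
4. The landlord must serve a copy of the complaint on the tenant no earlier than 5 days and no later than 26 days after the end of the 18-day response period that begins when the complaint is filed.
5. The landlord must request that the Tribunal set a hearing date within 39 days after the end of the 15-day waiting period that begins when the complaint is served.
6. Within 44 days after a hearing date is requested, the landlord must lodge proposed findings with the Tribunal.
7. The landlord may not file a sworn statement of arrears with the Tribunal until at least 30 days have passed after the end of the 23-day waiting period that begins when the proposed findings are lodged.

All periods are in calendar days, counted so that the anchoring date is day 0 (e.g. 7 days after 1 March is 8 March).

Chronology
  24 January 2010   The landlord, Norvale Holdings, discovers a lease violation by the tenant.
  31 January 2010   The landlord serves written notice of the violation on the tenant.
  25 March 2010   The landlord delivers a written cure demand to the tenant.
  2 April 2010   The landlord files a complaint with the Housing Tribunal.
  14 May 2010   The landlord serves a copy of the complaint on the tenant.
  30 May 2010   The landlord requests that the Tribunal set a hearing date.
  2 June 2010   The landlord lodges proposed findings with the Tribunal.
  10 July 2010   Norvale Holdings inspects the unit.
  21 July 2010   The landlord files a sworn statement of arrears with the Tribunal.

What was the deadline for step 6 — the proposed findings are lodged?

Step 6 runs from 30 May 2010, when a hearing date is requested. 44 days after 30 May 2010 is 13 July 2010.

13 July 2010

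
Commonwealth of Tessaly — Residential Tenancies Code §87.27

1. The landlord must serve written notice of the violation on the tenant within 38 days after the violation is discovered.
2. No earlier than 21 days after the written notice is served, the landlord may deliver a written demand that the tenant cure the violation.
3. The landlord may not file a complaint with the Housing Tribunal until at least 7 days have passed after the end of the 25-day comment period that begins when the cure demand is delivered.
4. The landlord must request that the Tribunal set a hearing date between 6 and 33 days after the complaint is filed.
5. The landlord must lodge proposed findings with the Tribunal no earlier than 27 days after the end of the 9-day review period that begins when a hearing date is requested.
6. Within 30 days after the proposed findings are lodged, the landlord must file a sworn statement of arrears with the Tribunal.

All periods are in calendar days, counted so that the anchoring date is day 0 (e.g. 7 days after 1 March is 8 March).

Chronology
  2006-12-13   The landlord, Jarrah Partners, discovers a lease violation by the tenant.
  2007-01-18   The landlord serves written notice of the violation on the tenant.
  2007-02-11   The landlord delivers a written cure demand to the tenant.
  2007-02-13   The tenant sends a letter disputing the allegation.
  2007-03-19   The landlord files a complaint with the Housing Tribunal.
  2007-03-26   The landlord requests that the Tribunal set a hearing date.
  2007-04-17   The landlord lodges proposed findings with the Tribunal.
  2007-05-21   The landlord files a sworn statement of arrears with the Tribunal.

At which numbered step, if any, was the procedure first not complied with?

Step 5

Step 1: 38 days after 2006-12-13 (when the violation is discovered) is 2007-01-20; done 2007-01-18 — timely.
Step 2: the earliest permitted date is 21 days after 2007-01-18 (when the written notice is served), i.e. 2007-02-08; done 2007-02-11 — permitted.
Step 3: the earliest permitted date is 7 days after 2007-03-08 (end of the 25-day comment period, which began when the cure demand is delivered on 2007-02-11), i.e. 2007-03-15; done 2007-03-19, after the minimum wait.
Step 4: the window is 6–33 days after 2007-03-19 (when the complaint is filed), so 2007-03-25 through 2007-04-21; done 2007-03-26, which is between those dates.
Step 5: the earliest permitted date is 27 days after 2007-04-04 (end of the 9-day review period, which began when a hearing date is requested on 2007-03-26), i.e. 2007-05-01; 2007-04-17 is 14 days before the earliest permitted date.
The analysis stops there.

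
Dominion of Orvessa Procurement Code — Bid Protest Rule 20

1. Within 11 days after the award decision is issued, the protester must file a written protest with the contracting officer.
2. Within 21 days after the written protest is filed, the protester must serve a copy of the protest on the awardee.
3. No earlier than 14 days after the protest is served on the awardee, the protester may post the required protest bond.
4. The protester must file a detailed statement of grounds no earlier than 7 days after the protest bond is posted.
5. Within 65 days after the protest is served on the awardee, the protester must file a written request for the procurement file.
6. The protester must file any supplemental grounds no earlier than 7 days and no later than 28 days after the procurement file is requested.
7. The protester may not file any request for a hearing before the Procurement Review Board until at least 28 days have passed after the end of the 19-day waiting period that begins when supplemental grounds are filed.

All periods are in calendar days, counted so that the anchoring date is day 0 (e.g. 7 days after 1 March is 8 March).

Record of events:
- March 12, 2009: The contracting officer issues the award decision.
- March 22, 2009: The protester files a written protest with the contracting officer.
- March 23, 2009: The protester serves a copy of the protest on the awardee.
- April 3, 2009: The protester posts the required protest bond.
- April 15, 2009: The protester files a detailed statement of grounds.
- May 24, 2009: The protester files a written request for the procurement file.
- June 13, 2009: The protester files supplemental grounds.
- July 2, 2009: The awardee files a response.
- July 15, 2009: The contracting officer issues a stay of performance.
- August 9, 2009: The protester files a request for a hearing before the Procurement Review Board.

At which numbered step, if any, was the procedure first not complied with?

Step 1 — counting 11 days from March 12, 2009 (when the award decision is issued) gives a deadline of March 23, 2009; done March 22, 2009 — timely.
Step 2 — counting 21 days from March 22, 2009 (when the written protest is filed) gives a deadline of April 12, 2009; completed March 23, 2009, before the deadline.
Step 3 — must wait 14 days from March 23, 2009 (when the protest is served on the awardee), so not before April 6, 2009; acted on April 3, 2009, 3 days prematurely.
The analysis stops there.

Step 3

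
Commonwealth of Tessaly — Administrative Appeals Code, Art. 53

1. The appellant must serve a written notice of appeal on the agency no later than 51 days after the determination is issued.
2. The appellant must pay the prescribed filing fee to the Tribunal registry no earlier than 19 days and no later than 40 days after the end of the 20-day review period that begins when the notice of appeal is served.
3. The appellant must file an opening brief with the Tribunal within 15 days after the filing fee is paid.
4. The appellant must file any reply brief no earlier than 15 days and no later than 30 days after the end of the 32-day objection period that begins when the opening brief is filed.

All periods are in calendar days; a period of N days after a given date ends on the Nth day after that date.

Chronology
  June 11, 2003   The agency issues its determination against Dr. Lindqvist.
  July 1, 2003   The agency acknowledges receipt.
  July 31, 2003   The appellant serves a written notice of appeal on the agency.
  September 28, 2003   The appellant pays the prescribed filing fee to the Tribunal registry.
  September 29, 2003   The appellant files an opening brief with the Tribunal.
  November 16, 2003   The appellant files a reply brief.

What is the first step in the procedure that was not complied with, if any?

Step 1 — counting 51 days from June 11, 2003 (when the determination is issued) gives a deadline of August 1, 2003; completed July 31, 2003, before the deadline.
Step 2 — 19 and 40 days from August 20, 2003 (end of the 20-day review period, which began when the notice of appeal is served on July 31, 2003) are September 8, 2003 and September 29, 2003 respectively; done September 28, 2003, which is between those dates.
Step 3 — counting 15 days from September 28, 2003 (when the filing fee is paid) gives a deadline of October 13, 2003; September 29, 2003 is within that limit.
Step 4 — 15 and 30 days from October 31, 2003 (end of the 32-day objection period, which began when the opening brief is filed on September 29, 2003) are November 15, 2003 and November 30, 2003 respectively; done November 16, 2003 — within the window.

None — every step was satisfied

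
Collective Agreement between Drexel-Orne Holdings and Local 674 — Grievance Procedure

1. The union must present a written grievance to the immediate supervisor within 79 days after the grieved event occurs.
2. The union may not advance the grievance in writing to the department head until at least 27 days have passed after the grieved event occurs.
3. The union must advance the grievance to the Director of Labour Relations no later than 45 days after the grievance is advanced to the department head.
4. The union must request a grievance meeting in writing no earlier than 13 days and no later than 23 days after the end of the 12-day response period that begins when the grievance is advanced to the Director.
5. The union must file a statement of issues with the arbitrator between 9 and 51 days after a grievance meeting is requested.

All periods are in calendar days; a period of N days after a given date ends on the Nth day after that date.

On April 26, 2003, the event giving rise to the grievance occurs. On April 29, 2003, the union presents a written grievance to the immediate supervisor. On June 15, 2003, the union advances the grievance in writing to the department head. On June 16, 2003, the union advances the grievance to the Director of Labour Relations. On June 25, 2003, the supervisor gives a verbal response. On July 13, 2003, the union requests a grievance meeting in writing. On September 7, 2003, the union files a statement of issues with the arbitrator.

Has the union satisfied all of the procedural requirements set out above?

Step 1 — counting 79 days from April 26, 2003 (when the grieved event occurs) gives a deadline of July 14, 2003; completed April 29, 2003, before the deadline.
Step 2 — must wait 27 days from April 26, 2003 (when the grieved event occurs), so not before May 23, 2003; done June 15, 2003 — permitted.
Step 3 — counting 45 days from June 15, 2003 (when the grievance is advanced to the department head) gives a deadline of July 30, 2003; June 16, 2003 is within that limit.
Step 4 — 13 and 23 days from June 28, 2003 (end of the 12-day response period, which began when the grievance is advanced to the Director on June 16, 2003) are July 11, 2003 and July 21, 2003 respectively; July 13, 2003 falls inside that range.
Step 5 — 9 and 51 days from July 13, 2003 (when a grievance meeting is requested) are July 22, 2003 and September 2, 2003 respectively; done September 7, 2003 — 5 days after the window closed.

No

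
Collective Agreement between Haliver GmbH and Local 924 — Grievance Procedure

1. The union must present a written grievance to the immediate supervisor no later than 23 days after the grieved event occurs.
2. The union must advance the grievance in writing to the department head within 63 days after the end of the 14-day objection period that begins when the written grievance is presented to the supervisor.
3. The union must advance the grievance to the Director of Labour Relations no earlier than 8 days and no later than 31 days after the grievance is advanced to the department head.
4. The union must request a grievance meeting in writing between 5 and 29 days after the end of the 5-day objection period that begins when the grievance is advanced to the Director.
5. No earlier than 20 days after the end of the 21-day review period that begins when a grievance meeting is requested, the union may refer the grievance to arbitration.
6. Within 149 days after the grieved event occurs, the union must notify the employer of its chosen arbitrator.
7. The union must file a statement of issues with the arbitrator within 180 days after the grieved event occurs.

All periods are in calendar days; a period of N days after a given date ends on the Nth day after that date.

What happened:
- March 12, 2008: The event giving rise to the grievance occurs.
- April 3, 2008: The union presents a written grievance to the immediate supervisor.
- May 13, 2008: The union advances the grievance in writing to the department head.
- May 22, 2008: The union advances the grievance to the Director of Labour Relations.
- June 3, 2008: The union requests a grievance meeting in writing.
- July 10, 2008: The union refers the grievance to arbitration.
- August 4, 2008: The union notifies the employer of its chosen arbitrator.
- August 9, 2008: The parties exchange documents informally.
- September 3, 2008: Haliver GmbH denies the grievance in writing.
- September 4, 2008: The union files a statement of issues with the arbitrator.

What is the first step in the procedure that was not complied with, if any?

Step 1: 23 days after March 12, 2008 (when the grieved event occurs) is April 4, 2008; completed April 3, 2008, before the deadline.
Step 2: 63 days after April 17, 2008 (end of the 14-day objection period, which began when the written grievance is presented to the supervisor on April 3, 2008) is June 19, 2008; May 13, 2008 is within that limit.
Step 3: the window is 8–31 days after May 13, 2008 (when the grievance is advanced to the department head), so May 21, 2008 through June 13, 2008; May 22, 2008 falls inside that range.
Step 4: the window is 5–29 days after May 27, 2008 (end of the 5-day objection period, which began when the grievance is advanced to the Director on May 22, 2008), so June 1, 2008 through June 25, 2008; June 3, 2008 falls inside that range.
Step 5: the earliest permitted date is 20 days after June 24, 2008 (end of the 21-day review period, which began when a grievance meeting is requested on June 3, 2008), i.e. July 14, 2008; done July 10, 2008 — 4 days too early.
The analysis stops there.

Step 5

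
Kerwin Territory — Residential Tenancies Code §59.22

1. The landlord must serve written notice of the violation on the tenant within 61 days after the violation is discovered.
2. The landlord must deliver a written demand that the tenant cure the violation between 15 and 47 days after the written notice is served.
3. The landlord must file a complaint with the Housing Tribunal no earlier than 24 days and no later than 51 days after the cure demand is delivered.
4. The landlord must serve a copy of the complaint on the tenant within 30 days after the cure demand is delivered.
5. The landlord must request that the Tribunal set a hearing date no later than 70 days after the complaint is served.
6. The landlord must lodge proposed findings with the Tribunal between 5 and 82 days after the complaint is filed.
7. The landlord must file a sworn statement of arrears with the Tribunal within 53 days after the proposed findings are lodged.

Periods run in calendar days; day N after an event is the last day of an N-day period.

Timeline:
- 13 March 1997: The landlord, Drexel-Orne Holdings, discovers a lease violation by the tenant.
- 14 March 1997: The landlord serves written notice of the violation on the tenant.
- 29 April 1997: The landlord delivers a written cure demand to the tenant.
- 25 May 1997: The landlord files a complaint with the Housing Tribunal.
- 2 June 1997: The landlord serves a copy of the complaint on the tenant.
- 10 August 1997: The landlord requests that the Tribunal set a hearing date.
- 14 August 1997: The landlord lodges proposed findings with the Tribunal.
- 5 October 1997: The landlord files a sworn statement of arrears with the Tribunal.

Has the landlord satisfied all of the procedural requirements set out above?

No

(1) due by 13 March 1997 + 61 days = 13 May 1997; completed 14 March 1997, before the deadline.
(2) the permitted window runs from 14 March 1997 + 15 = 29 March 1997 to 14 March 1997 + 47 = 30 April 1997; 29 April 1997 falls inside that range.
(3) the permitted window runs from 29 April 1997 + 24 = 23 May 1997 to 29 April 1997 + 51 = 19 June 1997; done 25 May 1997, which is between those dates.
(4) due by 29 April 1997 + 30 days = 29 May 1997; 2 June 1997 misses that deadline by 4 days.
The analysis stops there.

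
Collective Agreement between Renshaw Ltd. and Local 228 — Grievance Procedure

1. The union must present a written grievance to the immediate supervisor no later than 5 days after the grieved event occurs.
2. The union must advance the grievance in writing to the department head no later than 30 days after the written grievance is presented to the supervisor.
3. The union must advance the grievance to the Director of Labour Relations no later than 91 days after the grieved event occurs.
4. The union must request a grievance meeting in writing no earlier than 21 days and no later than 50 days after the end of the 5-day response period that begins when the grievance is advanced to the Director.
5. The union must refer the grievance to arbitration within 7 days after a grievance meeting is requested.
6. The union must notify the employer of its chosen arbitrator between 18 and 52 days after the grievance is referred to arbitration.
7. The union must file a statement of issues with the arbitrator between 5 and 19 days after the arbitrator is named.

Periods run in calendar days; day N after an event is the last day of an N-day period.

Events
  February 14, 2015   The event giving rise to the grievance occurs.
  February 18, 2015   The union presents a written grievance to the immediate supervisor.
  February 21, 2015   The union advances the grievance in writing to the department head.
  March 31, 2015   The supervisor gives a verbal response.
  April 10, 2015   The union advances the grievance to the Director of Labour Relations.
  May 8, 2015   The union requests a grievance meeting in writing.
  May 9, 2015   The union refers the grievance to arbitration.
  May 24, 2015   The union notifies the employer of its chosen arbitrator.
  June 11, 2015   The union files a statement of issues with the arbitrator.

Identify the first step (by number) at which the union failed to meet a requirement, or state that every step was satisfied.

(1) due by February 14, 2015 + 5 days = February 19, 2015; completed February 18, 2015, before the deadline.
(2) due by February 18, 2015 + 30 days = March 20, 2015; February 21, 2015 is within that limit.
(3) due by February 14, 2015 + 91 days = May 16, 2015; completed April 10, 2015, before the deadline.
(4) the permitted window runs from April 15, 2015 + 21 = May 6, 2015 to April 15, 2015 + 50 = June 4, 2015; May 8, 2015 falls inside that range.
(5) due by May 8, 2015 + 7 days = May 15, 2015; completed May 9, 2015, before the deadline.
(6) the permitted window runs from May 9, 2015 + 18 = May 27, 2015 to May 9, 2015 + 52 = June 30, 2015; done May 24, 2015 — 3 days before the window opened.
Later steps need not be reached.

Step 6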